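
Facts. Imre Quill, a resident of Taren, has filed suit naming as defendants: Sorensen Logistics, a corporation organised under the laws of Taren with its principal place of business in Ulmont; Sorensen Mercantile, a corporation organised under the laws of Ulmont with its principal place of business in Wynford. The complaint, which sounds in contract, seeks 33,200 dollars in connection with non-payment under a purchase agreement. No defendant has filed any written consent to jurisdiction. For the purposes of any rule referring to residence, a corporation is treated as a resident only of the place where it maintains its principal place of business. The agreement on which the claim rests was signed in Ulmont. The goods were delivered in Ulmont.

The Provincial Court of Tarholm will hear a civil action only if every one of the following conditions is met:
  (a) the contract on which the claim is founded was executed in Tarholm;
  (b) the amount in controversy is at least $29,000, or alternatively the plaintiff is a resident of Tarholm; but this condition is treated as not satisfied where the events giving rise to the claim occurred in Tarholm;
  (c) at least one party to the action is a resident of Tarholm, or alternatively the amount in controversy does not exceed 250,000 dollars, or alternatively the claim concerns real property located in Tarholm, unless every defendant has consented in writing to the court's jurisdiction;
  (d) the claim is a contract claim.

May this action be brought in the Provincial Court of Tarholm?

No

The Provincial Court of Tarholm:
  (a) The contract was executed in Ulmont, not Tarholm. Not met.
  (b) The amount in controversy is 33,200 dollars, which meets the USD 29,000 floor, which satisfies one of the alternatives. The carve-out does not apply: the operative events occurred in Ulmont, not Tarholm. Satisfied.
  (c) The amount in controversy is $33,200, within the $250,000 ceiling — that alternative is enough. Met.
  (d) The claim is a contract claim. Satisfied.
  → The court lacks jurisdiction.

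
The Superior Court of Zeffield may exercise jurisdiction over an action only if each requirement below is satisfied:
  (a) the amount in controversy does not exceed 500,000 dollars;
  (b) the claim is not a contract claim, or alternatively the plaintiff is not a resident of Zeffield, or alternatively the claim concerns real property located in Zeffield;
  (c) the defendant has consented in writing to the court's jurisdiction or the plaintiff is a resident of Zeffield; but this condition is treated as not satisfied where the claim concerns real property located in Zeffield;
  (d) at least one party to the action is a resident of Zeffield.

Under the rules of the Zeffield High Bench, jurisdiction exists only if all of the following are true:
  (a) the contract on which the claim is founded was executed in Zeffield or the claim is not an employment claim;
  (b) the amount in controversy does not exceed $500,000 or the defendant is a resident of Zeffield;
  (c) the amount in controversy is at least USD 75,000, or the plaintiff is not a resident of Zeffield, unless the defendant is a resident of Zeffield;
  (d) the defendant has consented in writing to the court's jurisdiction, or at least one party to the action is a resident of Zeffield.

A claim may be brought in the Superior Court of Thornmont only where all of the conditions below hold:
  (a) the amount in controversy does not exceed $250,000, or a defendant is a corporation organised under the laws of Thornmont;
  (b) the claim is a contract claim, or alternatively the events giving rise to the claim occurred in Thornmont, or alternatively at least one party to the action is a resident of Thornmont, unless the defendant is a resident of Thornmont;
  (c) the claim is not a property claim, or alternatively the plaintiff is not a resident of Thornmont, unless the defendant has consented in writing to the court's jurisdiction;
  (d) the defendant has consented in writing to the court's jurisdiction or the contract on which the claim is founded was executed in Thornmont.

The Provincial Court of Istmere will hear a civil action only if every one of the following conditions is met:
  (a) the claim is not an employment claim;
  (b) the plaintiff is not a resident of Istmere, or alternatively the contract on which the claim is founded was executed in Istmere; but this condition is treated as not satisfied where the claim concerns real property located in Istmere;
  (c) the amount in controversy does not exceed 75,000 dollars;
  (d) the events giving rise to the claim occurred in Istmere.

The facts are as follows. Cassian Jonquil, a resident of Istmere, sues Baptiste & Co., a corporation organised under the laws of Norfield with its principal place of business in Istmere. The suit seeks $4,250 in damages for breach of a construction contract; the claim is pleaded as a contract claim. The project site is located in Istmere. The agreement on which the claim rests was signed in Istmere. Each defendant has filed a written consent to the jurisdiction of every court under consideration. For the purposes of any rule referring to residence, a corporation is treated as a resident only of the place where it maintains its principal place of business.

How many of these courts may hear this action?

3

The Superior Court of Zeffield:
  (a) The amount in controversy is USD 4,250, within the USD 500,000 ceiling. Condition met.
  (b) The plaintiff resides in Istmere, which is not Zeffield, so this disjunct is met. Met.
  (c) Every defendant has filed written consent, so one alternative holds. The carve-out does not apply: the claim does not concern real property. Met.
  (d) No party resides in Zeffield. Not met.
  → The court lacks jurisdiction.
The Zeffield High Bench:
  (a) The claim is a contract claim, not an employment claim — that alternative is enough. Met.
  (b) The amount in controversy is USD 4,250, within the USD 500,000 ceiling — that alternative is enough. Met.
  (c) The plaintiff resides in Istmere, which is not Zeffield, so this disjunct is met. Satisfied.
  (d) Every defendant has filed written consent, so one alternative holds. Condition met.
  → Every requirement is satisfied — jurisdiction.
The Superior Court of Thornmont:
  (a) The amount in controversy is $4,250, within the 250,000 dollars ceiling, which satisfies one of the alternatives. Met.
  (b) The claim is a contract claim, so one alternative holds. Condition met.
  (c) The claim is a contract claim, not a property claim, so this disjunct is met. Condition met.
  (d) Every defendant has filed written consent, so one alternative holds. Condition met.
  → Jurisdiction lies.
The Provincial Court of Istmere:
  (a) The claim is a contract claim, not an employment claim. Met.
  (b) The contract was executed in Istmere, so this disjunct is met. The carve-out does not apply: the claim does not concern real property. Met.
  (c) The amount in controversy is $4,250, within the USD 75,000 ceiling. Condition met.
  (d) The operative events occurred in Istmere. Satisfied.
  → Every requirement is satisfied — jurisdiction.
Courts with jurisdiction: the Zeffield High Bench, the Superior Court of Thornmont, the Provincial Court of Istmere — 3 in total.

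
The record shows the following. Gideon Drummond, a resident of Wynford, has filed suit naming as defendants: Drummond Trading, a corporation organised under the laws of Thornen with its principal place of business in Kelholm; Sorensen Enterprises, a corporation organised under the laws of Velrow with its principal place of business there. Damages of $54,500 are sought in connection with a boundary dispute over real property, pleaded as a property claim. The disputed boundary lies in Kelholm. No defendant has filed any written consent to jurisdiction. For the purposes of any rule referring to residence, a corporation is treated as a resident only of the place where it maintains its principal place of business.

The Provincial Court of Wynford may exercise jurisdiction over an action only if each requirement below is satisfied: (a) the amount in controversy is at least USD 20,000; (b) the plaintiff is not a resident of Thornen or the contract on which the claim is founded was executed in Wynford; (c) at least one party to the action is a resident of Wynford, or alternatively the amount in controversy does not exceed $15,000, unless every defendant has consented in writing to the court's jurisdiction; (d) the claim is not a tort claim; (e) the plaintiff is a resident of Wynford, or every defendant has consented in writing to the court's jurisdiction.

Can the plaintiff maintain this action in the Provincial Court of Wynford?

The Provincial Court of Wynford:
  (a) The amount in controversy is $54,500, which meets the 20,000 dollars floor. Condition met.
  (b) The plaintiff resides in Wynford, which is not Thornen — that alternative is enough. Condition met.
  (c) Gideon Drummond resides in Wynford, so one alternative holds. Met.
  (d) The claim is a property claim, not a tort claim. Satisfied.
  (e) The plaintiff resides in Wynford, which satisfies one of the alternatives. Condition met.
  → Every requirement is satisfied — jurisdiction.

Yes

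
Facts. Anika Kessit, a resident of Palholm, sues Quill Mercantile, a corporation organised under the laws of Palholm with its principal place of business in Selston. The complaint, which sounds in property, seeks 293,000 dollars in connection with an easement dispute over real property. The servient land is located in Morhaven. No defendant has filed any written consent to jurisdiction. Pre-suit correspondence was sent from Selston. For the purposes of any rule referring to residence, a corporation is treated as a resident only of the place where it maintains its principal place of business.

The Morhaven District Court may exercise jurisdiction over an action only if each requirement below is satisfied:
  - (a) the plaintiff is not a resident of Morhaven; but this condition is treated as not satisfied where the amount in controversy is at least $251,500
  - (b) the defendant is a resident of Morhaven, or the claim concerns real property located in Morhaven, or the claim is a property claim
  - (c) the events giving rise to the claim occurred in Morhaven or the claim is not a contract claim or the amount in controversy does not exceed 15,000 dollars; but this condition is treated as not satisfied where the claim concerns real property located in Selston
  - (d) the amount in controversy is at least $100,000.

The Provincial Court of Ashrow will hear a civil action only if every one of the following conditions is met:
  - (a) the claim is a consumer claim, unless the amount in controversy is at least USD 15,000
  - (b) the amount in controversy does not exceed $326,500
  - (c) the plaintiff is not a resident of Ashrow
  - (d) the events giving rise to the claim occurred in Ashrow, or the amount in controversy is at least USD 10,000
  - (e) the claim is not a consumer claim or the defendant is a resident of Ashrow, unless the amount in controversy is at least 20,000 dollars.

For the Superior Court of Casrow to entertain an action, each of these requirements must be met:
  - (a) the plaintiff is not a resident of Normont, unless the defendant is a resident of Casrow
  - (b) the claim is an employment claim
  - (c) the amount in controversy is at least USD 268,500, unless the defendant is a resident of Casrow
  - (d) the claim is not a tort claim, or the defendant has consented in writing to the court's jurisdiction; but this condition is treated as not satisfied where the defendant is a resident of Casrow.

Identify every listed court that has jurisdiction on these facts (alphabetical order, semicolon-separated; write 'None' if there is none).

the Provincial Court of Ashrow

The Morhaven District Court:
  (a) The plaintiff resides in Palholm, which is not Morhaven. However, the amount in controversy is 293,000 dollars, which meets the USD 251,500 floor, which falls within the stated exception and so defeats the condition. Not satisfied.
  (b) The property lies in Morhaven, so one alternative holds. Satisfied.
  (c) The operative events occurred in Morhaven, so one alternative holds. The exception is not triggered, since the property lies in Morhaven, not Selston. Condition met.
  (d) The amount in controversy is USD 293,000, which meets the $100,000 floor. Condition met.
  → No jurisdiction.
The Provincial Court of Ashrow:
  (a) The claim is a property claim, not a consumer claim. But the amount in controversy is $293,000, which meets the USD 15,000 floor, and the 'unless' clause therefore excuses the requirement. Satisfied.
  (b) The amount in controversy is 293,000 dollars, within the 326,500 dollars ceiling. Satisfied.
  (c) The plaintiff resides in Palholm, which is not Ashrow. Satisfied.
  (d) The amount in controversy is $293,000, which meets the 10,000 dollars floor, so this disjunct is met. Condition met.
  (e) The claim is a property claim, not a consumer claim, which satisfies one of the alternatives. Met.
  → The court has jurisdiction.
The Superior Court of Casrow:
  (a) The plaintiff resides in Palholm, which is not Normont. Satisfied.
  (b) The claim is a property claim, not an employment claim. Not satisfied.
  (c) The amount in controversy is USD 293,000, which meets the USD 268,500 floor. Satisfied.
  (d) The claim is a property claim, not a tort claim, which satisfies one of the alternatives. The exception is not triggered, since the defendant resides in Selston, not Casrow. Met.
  → The court lacks jurisdiction.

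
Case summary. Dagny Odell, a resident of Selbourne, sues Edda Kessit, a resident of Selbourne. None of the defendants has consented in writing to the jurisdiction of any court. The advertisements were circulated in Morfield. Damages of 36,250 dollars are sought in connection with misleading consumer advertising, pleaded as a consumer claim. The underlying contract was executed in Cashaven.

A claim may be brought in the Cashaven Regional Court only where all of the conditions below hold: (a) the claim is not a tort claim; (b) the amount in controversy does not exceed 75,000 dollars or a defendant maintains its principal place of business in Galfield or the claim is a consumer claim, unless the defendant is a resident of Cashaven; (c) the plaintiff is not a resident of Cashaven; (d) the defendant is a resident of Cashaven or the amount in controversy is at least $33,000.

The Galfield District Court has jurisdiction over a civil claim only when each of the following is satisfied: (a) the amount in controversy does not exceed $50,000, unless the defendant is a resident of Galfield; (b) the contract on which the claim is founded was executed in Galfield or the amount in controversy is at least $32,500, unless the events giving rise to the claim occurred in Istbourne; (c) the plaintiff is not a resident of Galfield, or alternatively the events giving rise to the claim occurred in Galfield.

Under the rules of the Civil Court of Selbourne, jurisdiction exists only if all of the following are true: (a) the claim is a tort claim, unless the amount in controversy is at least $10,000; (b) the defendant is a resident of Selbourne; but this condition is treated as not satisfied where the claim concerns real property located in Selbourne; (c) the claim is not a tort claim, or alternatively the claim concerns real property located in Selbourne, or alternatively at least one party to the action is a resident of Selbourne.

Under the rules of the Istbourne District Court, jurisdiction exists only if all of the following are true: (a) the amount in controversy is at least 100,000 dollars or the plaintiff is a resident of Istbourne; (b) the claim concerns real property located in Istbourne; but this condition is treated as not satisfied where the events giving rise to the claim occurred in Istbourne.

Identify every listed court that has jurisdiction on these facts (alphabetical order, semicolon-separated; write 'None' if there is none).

the Cashaven Regional Court; the Civil Court of Selbourne; the Galfield District Court

The Cashaven Regional Court:
  (a) The claim is a consumer claim, not a tort claim. Condition met.
  (b) The amount in controversy is USD 36,250, within the 75,000 dollars ceiling — that alternative is enough. Condition met.
  (c) The plaintiff resides in Selbourne, which is not Cashaven. Met.
  (d) The amount in controversy is USD 36,250, which meets the 33,000 dollars floor, so one alternative holds. Satisfied.
  → All conditions met; jurisdiction exists.
The Galfield District Court:
  (a) The amount in controversy is $36,250, within the USD 50,000 ceiling. Satisfied.
  (b) The amount in controversy is $36,250, which meets the 32,500 dollars floor — that alternative is enough. Condition met.
  (c) The plaintiff resides in Selbourne, which is not Galfield, so one alternative holds. Met.
  → Jurisdiction lies.
The Civil Court of Selbourne:
  (a) The claim is a consumer claim, not a tort claim. The proviso rescues it, though: the amount in controversy is 36,250 dollars, which meets the $10,000 floor. Condition met.
  (b) The defendant resides in Selbourne. The carve-out does not apply: the claim does not concern real property. Satisfied.
  (c) The claim is a consumer claim, not a tort claim, which satisfies one of the alternatives. Satisfied.
  → Every requirement is satisfied — jurisdiction.
The Istbourne District Court:
  (a) The amount in controversy is USD 36,250, below the $100,000 floor; the plaintiff resides in Selbourne, not Istbourne — no alternative holds. Not met.
  (b) The claim does not concern real property. Not satisfied.
  → Not every requirement is met — no jurisdiction.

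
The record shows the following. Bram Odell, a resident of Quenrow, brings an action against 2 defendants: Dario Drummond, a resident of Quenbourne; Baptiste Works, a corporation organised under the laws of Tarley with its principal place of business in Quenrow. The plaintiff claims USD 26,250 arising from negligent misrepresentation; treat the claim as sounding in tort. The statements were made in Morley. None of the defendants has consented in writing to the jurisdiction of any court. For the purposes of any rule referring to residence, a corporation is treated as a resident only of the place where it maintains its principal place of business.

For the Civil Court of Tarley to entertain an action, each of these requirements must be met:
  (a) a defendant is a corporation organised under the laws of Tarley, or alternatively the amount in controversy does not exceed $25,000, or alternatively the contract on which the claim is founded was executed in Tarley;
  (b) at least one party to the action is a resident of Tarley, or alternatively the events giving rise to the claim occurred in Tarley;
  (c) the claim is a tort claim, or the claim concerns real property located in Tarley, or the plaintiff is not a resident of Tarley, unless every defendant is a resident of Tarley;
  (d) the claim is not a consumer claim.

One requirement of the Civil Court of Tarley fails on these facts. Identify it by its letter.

(b)

The Civil Court of Tarley:
  (a) Baptiste Works is organised under the laws of Tarley, so one alternative holds. Satisfied.
  (b) No party resides in Tarley; the operative events occurred in Morley, not Tarley — none of the alternatives is met. Fails.
  (c) The claim is a tort claim, so this disjunct is met. Satisfied.
  (d) The claim is a tort claim, not a consumer claim. Satisfied.
Only condition (b) fails.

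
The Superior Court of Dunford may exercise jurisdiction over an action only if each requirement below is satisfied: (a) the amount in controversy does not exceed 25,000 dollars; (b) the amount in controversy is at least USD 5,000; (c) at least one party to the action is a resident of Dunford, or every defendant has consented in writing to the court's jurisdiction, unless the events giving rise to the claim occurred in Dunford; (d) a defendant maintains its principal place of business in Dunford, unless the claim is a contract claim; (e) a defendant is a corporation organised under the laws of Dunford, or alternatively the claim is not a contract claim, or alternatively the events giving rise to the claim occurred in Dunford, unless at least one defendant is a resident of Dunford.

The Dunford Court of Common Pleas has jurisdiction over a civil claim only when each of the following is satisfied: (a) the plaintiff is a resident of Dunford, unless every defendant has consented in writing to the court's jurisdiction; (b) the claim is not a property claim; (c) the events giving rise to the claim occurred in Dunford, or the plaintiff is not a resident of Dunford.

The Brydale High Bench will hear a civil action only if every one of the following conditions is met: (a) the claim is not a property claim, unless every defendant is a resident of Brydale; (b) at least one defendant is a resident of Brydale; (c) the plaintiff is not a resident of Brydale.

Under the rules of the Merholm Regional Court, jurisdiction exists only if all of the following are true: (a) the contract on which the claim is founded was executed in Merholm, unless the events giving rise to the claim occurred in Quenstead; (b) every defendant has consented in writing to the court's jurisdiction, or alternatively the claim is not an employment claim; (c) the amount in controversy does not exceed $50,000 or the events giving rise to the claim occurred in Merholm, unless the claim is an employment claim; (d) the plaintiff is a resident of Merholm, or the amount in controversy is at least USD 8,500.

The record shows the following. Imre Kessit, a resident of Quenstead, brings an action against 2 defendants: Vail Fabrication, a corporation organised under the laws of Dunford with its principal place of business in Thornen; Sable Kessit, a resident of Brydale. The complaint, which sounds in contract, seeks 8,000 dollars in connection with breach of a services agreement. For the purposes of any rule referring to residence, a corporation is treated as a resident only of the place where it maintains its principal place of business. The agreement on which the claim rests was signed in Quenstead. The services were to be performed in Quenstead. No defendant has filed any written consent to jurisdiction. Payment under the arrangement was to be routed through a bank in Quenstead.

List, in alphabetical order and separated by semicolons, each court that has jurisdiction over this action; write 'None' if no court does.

the Brydale High Bench

The Superior Court of Dunford:
  (a) The amount in controversy is USD 8,000, within the $25,000 ceiling. Condition met.
  (b) The amount in controversy is USD 8,000, which meets the 5,000 dollars floor. Met.
  (c) No party resides in Dunford; no such written consent has been filed — no alternative holds. The proviso offers no rescue either, since the operative events occurred in Quenstead, not Dunford. Not satisfied.
  (d) The corporate defendant(s) have their principal place of business in Thornen, not Dunford. However, the claim is a contract claim, so the 'unless' proviso supplies this condition. Condition met.
  (e) Vail Fabrication is organised under the laws of Dunford, so this disjunct is met. Condition met.
  → No jurisdiction.
The Dunford Court of Common Pleas:
  (a) The plaintiff resides in Quenstead, not Dunford. The proviso offers no rescue either, since no such written consent has been filed. Not met.
  (b) The claim is a contract claim, not a property claim. Met.
  (c) The plaintiff resides in Quenstead, which is not Dunford, which satisfies one of the alternatives. Satisfied.
  → The court lacks jurisdiction.
The Brydale High Bench:
  (a) The claim is a contract claim, not a property claim. Met.
  (b) Sable Kessit resides in Brydale. Condition met.
  (c) The plaintiff resides in Quenstead, which is not Brydale. Met.
  → Every requirement is satisfied — jurisdiction.
The Merholm Regional Court:
  (a) The contract was executed in Quenstead, not Merholm. However, the operative events occurred in Quenstead, so the 'unless' proviso supplies this condition. Satisfied.
  (b) The claim is a contract claim, not an employment claim — that alternative is enough. Met.
  (c) The amount in controversy is 8,000 dollars, within the 50,000 dollars ceiling, which satisfies one of the alternatives. Satisfied.
  (d) The plaintiff resides in Quenstead, not Merholm; the amount in controversy is 8,000 dollars, below the 8,500 dollars floor — every alternative fails. Fails.
  → Not every requirement is met — no jurisdiction.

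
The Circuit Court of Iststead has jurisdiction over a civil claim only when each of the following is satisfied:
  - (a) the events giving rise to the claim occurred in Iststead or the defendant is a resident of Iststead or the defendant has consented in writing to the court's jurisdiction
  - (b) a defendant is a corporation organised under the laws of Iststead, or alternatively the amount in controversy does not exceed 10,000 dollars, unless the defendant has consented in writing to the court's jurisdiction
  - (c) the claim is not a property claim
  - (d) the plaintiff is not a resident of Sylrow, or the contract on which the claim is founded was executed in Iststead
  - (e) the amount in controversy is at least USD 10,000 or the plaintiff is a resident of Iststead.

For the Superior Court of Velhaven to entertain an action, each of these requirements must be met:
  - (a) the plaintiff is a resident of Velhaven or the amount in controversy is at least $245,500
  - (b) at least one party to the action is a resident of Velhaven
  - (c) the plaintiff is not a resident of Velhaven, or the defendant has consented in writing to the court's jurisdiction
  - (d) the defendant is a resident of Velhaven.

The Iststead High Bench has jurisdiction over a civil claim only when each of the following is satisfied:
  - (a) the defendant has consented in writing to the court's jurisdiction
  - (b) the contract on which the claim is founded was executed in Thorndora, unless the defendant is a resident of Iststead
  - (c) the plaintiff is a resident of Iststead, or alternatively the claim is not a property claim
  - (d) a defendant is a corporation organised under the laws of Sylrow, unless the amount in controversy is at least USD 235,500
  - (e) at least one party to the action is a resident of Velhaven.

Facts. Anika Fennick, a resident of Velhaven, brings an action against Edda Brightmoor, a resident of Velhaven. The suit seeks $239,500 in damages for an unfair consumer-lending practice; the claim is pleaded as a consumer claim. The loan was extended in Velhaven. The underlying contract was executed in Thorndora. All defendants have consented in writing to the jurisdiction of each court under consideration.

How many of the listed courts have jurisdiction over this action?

3

The Circuit Court of Iststead:
  (a) Every defendant has filed written consent, so one alternative holds. Condition met.
  (b) No defendant is a corporation; the amount in controversy is $239,500, above the 10,000 dollars ceiling — no alternative holds. But every defendant has filed written consent, and the 'unless' clause therefore excuses the requirement. Condition met.
  (c) The claim is a consumer claim, not a property claim. Met.
  (d) The plaintiff resides in Velhaven, which is not Sylrow, so this disjunct is met. Met.
  (e) The amount in controversy is 239,500 dollars, which meets the 10,000 dollars floor, which satisfies one of the alternatives. Condition met.
  → Jurisdiction lies.
The Superior Court of Velhaven:
  (a) The plaintiff resides in Velhaven — that alternative is enough. Satisfied.
  (b) Anika Fennick resides in Velhaven. Satisfied.
  (c) Every defendant has filed written consent, so this disjunct is met. Satisfied.
  (d) The defendant resides in Velhaven. Satisfied.
  → All conditions met; jurisdiction exists.
The Iststead High Bench:
  (a) Every defendant has filed written consent. Met.
  (b) The contract was executed in Thorndora. Satisfied.
  (c) The claim is a consumer claim, not a property claim, so this disjunct is met. Met.
  (d) No defendant is a corporation. But the amount in controversy is $239,500, which meets the $235,500 floor, and the 'unless' clause therefore excuses the requirement. Condition met.
  (e) Anika Fennick resides in Velhaven. Met.
  → The court has jurisdiction.
Courts with jurisdiction: the Circuit Court of Iststead, the Superior Court of Velhaven, the Iststead High Bench — 3 in total.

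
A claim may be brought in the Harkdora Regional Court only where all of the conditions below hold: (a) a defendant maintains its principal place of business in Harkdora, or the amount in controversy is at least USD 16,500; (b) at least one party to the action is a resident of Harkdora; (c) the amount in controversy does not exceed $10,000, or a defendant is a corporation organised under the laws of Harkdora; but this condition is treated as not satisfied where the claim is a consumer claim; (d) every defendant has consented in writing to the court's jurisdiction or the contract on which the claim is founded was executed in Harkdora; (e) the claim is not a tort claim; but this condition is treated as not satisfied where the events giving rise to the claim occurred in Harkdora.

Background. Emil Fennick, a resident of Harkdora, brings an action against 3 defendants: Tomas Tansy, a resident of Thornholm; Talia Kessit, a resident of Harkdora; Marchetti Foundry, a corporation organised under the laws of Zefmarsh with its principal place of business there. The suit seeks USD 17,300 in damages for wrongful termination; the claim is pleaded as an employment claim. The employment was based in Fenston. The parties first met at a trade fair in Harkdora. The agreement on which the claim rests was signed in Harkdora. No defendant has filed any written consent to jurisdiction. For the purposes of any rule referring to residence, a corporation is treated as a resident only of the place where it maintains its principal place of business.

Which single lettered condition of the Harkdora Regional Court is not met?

(c)

The Harkdora Regional Court:
  (a) The amount in controversy is USD 17,300, which meets the USD 16,500 floor — that alternative is enough. Satisfied.
  (b) Emil Fennick resides in Harkdora. Satisfied.
  (c) The amount in controversy is $17,300, above the $10,000 ceiling; the corporate defendant(s) are organised in Zefmarsh, not Harkdora — none of the alternatives is met. Fails.
  (d) The contract was executed in Harkdora, which satisfies one of the alternatives. Condition met.
  (e) The claim is an employment claim, not a tort claim. And the carve-out is inapplicable — the operative events occurred in Fenston, not Harkdora. Met.
Only condition (c) fails.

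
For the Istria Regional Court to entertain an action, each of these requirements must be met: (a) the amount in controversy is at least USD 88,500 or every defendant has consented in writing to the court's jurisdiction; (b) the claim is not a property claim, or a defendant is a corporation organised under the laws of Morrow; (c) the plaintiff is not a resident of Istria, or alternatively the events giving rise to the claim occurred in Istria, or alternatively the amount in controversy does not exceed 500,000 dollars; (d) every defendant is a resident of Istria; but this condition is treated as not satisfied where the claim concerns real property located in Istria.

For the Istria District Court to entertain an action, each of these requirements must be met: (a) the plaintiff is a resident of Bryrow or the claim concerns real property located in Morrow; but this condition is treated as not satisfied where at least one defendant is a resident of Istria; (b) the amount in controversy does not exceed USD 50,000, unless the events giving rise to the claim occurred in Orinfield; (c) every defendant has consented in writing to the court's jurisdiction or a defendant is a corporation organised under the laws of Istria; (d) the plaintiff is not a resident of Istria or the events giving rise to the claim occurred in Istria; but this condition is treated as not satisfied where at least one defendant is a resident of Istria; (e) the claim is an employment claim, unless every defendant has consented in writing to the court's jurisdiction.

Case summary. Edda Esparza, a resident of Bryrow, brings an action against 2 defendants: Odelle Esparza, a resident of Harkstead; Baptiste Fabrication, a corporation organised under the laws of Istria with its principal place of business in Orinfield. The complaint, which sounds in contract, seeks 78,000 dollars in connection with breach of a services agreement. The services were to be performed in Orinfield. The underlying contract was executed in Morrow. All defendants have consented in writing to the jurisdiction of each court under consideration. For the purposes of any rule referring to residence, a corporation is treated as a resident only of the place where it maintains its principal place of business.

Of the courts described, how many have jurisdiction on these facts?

1

The Istria Regional Court:
  (a) Every defendant has filed written consent, so one alternative holds. Condition met.
  (b) The claim is a contract claim, not a property claim, so this disjunct is met. Met.
  (c) The plaintiff resides in Bryrow, which is not Istria, which satisfies one of the alternatives. Satisfied.
  (d) The defendants reside as follows — Odelle Esparza in Harkstead, Baptiste Fabrication in Orinfield — not all in Istria. Condition not met.
  → At least one condition fails; no jurisdiction.
The Istria District Court:
  (a) The plaintiff resides in Bryrow, so this disjunct is met. The exception is not triggered, since no defendant resides in Istria (they reside in Harkstead, Orinfield). Met.
  (b) The amount in controversy is 78,000 dollars, above the 50,000 dollars ceiling. However, the operative events occurred in Orinfield, so the 'unless' proviso supplies this condition. Satisfied.
  (c) Every defendant has filed written consent, so one alternative holds. Met.
  (d) The plaintiff resides in Bryrow, which is not Istria, so this disjunct is met. And the carve-out is inapplicable — no defendant resides in Istria (they reside in Harkstead, Orinfield). Met.
  (e) The claim is a contract claim, not an employment claim. But every defendant has filed written consent, and the 'unless' clause therefore excuses the requirement. Met.
  → All conditions met; jurisdiction exists.
Courts with jurisdiction: the Istria District Court — 1 in total.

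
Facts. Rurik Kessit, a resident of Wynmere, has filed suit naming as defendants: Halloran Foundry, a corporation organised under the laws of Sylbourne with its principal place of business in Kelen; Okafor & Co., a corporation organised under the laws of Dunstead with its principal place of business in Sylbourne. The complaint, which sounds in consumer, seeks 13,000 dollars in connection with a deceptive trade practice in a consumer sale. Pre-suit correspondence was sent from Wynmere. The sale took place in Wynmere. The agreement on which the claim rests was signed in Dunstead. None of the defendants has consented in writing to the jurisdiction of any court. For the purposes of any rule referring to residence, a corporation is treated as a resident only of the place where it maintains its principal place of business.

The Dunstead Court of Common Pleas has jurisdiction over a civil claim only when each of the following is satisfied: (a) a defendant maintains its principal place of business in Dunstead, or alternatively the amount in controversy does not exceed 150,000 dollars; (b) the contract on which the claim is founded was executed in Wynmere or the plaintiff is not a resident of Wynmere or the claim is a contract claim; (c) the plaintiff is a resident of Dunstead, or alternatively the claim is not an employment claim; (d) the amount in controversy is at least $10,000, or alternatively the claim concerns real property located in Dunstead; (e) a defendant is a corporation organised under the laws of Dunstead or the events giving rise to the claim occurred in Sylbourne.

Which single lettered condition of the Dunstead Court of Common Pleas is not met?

(b)

The Dunstead Court of Common Pleas:
  (a) The amount in controversy is $13,000, within the 150,000 dollars ceiling, so this disjunct is met. Condition met.
  (b) The contract was executed in Dunstead, not Wynmere; the plaintiff resides in Wynmere; the claim is a consumer claim, not a contract claim — none of the alternatives is met. Not satisfied.
  (c) The claim is a consumer claim, not an employment claim, so one alternative holds. Condition met.
  (d) The amount in controversy is USD 13,000, which meets the 10,000 dollars floor, so one alternative holds. Met.
  (e) Okafor & Co. is organised under the laws of Dunstead, which satisfies one of the alternatives. Met.
Only condition (b) fails.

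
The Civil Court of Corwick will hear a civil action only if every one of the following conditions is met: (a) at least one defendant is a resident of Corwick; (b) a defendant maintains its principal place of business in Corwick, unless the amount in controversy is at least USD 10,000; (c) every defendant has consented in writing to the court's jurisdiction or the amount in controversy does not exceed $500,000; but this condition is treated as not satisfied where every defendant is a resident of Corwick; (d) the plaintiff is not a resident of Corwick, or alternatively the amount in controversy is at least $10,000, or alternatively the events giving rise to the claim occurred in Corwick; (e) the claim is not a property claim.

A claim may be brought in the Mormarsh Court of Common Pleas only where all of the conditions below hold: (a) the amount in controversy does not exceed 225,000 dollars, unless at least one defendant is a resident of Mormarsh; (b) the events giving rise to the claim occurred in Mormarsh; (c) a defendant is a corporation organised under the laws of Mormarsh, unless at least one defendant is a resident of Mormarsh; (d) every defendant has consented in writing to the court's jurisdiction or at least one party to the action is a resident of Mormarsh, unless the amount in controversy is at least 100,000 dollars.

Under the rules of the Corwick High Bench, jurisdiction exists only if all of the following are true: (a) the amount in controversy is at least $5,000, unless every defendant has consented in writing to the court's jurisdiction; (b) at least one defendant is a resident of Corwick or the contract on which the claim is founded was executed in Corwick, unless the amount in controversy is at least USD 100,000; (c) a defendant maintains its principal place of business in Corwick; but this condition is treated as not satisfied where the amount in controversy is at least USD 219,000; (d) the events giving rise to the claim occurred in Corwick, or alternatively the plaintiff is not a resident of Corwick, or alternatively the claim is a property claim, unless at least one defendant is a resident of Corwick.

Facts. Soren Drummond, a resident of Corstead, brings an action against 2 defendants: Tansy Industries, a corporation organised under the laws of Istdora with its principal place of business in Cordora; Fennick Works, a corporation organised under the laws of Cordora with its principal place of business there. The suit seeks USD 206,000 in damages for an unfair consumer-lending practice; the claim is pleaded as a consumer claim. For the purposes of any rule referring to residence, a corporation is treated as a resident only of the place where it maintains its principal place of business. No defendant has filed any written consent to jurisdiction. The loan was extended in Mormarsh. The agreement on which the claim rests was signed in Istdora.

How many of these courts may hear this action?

The Civil Court of Corwick:
  (a) No defendant resides in Corwick (they reside in Cordora, Cordora). Not satisfied.
  (b) The corporate defendant(s) have their principal place of business in Cordora, not Corwick. The proviso rescues it, though: the amount in controversy is USD 206,000, which meets the 10,000 dollars floor. Met.
  (c) The amount in controversy is USD 206,000, within the $500,000 ceiling — that alternative is enough. The exception is not triggered, since the defendants reside as follows — Tansy Industries in Cordora, Fennick Works in Cordora — not all in Corwick. Met.
  (d) The plaintiff resides in Corstead, which is not Corwick — that alternative is enough. Met.
  (e) The claim is a consumer claim, not a property claim. Condition met.
  → At least one condition fails; no jurisdiction.
The Mormarsh Court of Common Pleas:
  (a) The amount in controversy is 206,000 dollars, within the USD 225,000 ceiling. Satisfied.
  (b) The operative events occurred in Mormarsh. Met.
  (c) The corporate defendant(s) are organised in Cordora, Istdora, not Mormarsh. Nor does the 'unless' clause help: no defendant resides in Mormarsh (they reside in Cordora, Cordora). Fails.
  (d) No such written consent has been filed; no party resides in Mormarsh — none of the alternatives is met. But the amount in controversy is $206,000, which meets the 100,000 dollars floor, and the 'unless' clause therefore excuses the requirement. Condition met.
  → The court lacks jurisdiction.
The Corwick High Bench:
  (a) The amount in controversy is USD 206,000, which meets the $5,000 floor. Satisfied.
  (b) No defendant resides in Corwick (they reside in Cordora, Cordora); the contract was executed in Istdora, not Corwick — every alternative fails. However, the amount in controversy is 206,000 dollars, which meets the $100,000 floor, so the 'unless' proviso supplies this condition. Met.
  (c) The corporate defendant(s) have their principal place of business in Cordora, not Corwick. Fails.
  (d) The plaintiff resides in Corstead, which is not Corwick — that alternative is enough. Satisfied.
  → No jurisdiction.
No court satisfies all of its conditions.

0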